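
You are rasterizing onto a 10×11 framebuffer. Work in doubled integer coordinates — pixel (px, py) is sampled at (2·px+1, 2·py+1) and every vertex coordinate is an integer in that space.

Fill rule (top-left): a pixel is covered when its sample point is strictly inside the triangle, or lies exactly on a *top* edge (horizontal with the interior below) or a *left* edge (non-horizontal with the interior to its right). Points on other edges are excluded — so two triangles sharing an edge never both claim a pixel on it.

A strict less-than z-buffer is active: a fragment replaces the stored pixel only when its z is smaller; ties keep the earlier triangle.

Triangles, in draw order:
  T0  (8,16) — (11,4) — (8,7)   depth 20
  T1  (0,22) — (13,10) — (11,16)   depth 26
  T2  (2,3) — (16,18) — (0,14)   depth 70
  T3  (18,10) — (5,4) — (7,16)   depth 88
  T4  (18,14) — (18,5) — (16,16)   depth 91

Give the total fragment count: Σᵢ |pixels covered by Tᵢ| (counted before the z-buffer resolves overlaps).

T0:
  2·area = 27  (B↔C swapped to make it positive)
  edge (8, 16)→(8, 7): d=(0,-9) top-left  bias=+0
  edge (8, 7)→(11, 4): d=(3,-3) top-left  bias=+0
  edge (11, 4)→(8, 16): d=(-3,12) right/bottom  bias=-1
    (4,3)@(9, 7): e=[9,3,15] → X
    (5,3)@(11, 7): e=[27,9,-9] → .
    (4,4)@(9, 9): e=[9,9,9] → X
    (5,4)@(11, 9): e=[27,15,-15] → .
    (4,5)@(9, 11): e=[9,15,3] → X
    (5,5)@(11, 11): e=[27,21,-21] → .
    (4,6)@(9, 13): e=[9,21,-3] → .
  covered (3 px):
    . . . . . . . . . .
    . . . . . . . . . .
    . . . . . . . . . .
    . . . . X . . . . .
    . . . . X . . . . .
    . . . . X . . . . .
    . . . . . . . . . .
    . . . . . . . . . .
    . . . . . . . . . .
    . . . . . . . . . .
    . . . . . . . . . .
T1:
  2·area = 54
  edge (0, 22)→(13, 10): d=(13,-12) top-left  bias=+0
  edge (13, 10)→(11, 16): d=(-2,6) right/bottom  bias=-1
  edge (11, 16)→(0, 22): d=(-11,6) right/bottom  bias=-1
    (5,6)@(11, 13): e=[15,6,33] → X
    (6,6)@(13, 13): e=[39,-6,21] → .
    (4,7)@(9, 15): e=[17,14,23] → X
    (6,7)@(13, 15): e=[65,-10,-1] → .
    (3,8)@(7, 17): e=[19,22,13] → X
    (5,8)@(11, 17): e=[67,-2,-11] → .
    (2,9)@(5, 19): e=[21,30,3] → X
    (3,9)@(7, 19): e=[45,18,-9] → .
    (4,9)@(9, 19): e=[69,6,-21] → .
    (2,10)@(5, 21): e=[47,26,-19] → .
  covered (6 px):
    . . . . . . . . . .
    . . . . . . . . . .
    . . . . . . . . . .
    . . . . . . . . . .
    . . . . . . . . . .
    . . . . . . . . . .
    . . . . . X . . . .
    . . . . X X . . . .
    . . . X X . . . . .
    . . X . . . . . . .
    . . . . . . . . . .
T2:
  2·area = 184
  edge (2, 3)→(16, 18): d=(14,15) right/bottom  bias=-1
  edge (16, 18)→(0, 14): d=(-16,-4) top-left  bias=+0
  edge (0, 14)→(2, 3): d=(2,-11) top-left  bias=+0
    (1,2)@(3, 5): e=[13,156,15] → X
    (2,2)@(5, 5): e=[-17,164,37] → .
    (1,3)@(3, 7): e=[41,124,19] → X
    (2,3)@(5, 7): e=[11,132,41] → X
    (3,3)@(7, 7): e=[-19,140,63] → .
    (0,4)@(1, 9): e=[99,84,1] → X
    (3,4)@(7, 9): e=[9,108,67] → X
    (4,4)@(9, 9): e=[-21,116,89] → .
    (0,5)@(1, 11): e=[127,52,5] → X
    (4,5)@(9, 11): e=[7,84,93] → X
    (5,5)@(11, 11): e=[-23,92,115] → .
    (0,6)@(1, 13): e=[155,20,9] → X
  covered (25 px):
    . . . . . . . . . .
    . . . . . . . . . .
    . X . . . . . . . .
    . X X . . . . . . .
    X X X X . . . . . .
    X X X X X . . . . .
    X X X X X X . . . .
    . . X X X X X . . .
    . . . . . . X X . .
    . . . . . . . . . .
    . . . . . . . . . .
T3:
  2·area = 144  (B↔C swapped to make it positive)
  edge (18, 10)→(7, 16): d=(-11,6) right/bottom  bias=-1
  edge (7, 16)→(5, 4): d=(-2,-12) top-left  bias=+0
  edge (5, 4)→(18, 10): d=(13,6) right/bottom  bias=-1
    (3,2)@(7, 5): e=[121,22,1] → X
    (4,2)@(9, 5): e=[109,46,-11] → .
    (3,3)@(7, 7): e=[99,18,27] → X
    (4,3)@(9, 7): e=[87,42,15] → X
    (5,3)@(11, 7): e=[75,66,3] → X
    (6,3)@(13, 7): e=[63,90,-9] → .
    (3,4)@(7, 9): e=[77,14,53] → X
    (6,4)@(13, 9): e=[41,86,17] → X
    (7,4)@(15, 9): e=[29,110,5] → X
    (8,4)@(17, 9): e=[17,134,-7] → .
    (3,5)@(7, 11): e=[55,10,79] → X
    (8,5)@(17, 11): e=[-5,130,19] → .
  covered (18 px):
    . . . . . . . . . .
    . . . . . . . . . .
    . . . X . . . . . .
    . . . X X X . . . .
    . . . X X X X X . .
    . . . X X X X X . .
    . . . X X X . . . .
    . . . X . . . . . .
    . . . . . . . . . .
    . . . . . . . . . .
    . . . . . . . . . .
T4:
  2·area = 18  (B↔C swapped to make it positive)
  edge (18, 14)→(16, 16): d=(-2,2) right/bottom  bias=-1
  edge (16, 16)→(18, 5): d=(2,-11) top-left  bias=+0
  edge (18, 5)→(18, 14): d=(0,9) right/bottom  bias=-1
    (8,5)@(17, 11): e=[8,1,9] → X
    (9,5)@(19, 11): e=[4,23,-9] → .
    (8,6)@(17, 13): e=[4,5,9] → X
    (9,6)@(19, 13): e=[0,27,-9] → .  [on edge]
    (8,7)@(17, 15): e=[0,9,9] → .  [on edge]
    (7,8)@(15, 17): e=[0,-9,27] → .  [on edge]
    (6,9)@(13, 19): e=[0,-27,45] → .  [on edge]
    (5,10)@(11, 21): e=[0,-45,63] → .  [on edge]
  covered (2 px):
    . . . . . . . . . .
    . . . . . . . . . .
    . . . . . . . . . .
    . . . . . . . . . .
    . . . . . . . . . .
    . . . . . . . . X .
    . . . . . . . . X .
    . . . . . . . . . .
    . . . . . . . . . .
    . . . . . . . . . .
    . . . . . . . . . .

Result: 54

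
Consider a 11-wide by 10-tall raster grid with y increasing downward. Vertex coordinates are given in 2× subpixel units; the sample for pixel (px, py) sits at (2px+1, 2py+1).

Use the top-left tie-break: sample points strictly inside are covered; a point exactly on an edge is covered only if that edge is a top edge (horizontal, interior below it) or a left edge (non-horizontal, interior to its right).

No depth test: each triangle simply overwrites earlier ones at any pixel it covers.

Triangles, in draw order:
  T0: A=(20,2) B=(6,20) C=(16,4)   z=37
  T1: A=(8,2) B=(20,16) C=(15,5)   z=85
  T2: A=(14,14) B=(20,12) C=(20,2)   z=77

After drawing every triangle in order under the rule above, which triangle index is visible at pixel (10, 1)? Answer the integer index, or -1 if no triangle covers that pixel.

T0:
  2·area = 44
  edge (20, 2)→(6, 20): d=(-14,18) right/bottom  bias=-1
  edge (6, 20)→(16, 4): d=(10,-16) top-left  bias=+0
  edge (16, 4)→(20, 2): d=(4,-2) top-left  bias=+0
    (9,1)@(19, 3): e=[4,38,2] → X
    (10,1)@(21, 3): e=[-32,70,6] → .
    (8,2)@(17, 5): e=[12,26,6] → X
    (9,2)@(19, 5): e=[-24,58,10] → .
    (7,3)@(15, 7): e=[20,14,10] → X
    (8,3)@(17, 7): e=[-16,46,14] → .
    (6,4)@(13, 9): e=[28,2,14] → X
    (7,4)@(15, 9): e=[-8,34,18] → .
    (6,5)@(13, 11): e=[0,22,22] → .  [on edge]
    (5,6)@(11, 13): e=[8,10,26] → X
    (6,6)@(13, 13): e=[-28,42,30] → .
    (5,7)@(11, 15): e=[-20,30,34] → .
  covered (5 px):
    . . . . . . . . . . .
    . . . . . . . . . X .
    . . . . . . . . X . .
    . . . . . . . X . . .
    . . . . . . X . . . .
    . . . . . . . . . . .
    . . . . . X . . . . .
    . . . . . . . . . . .
    . . . . . . . . . . .
    . . . . . . . . . . .
T1:
  2·area = 62  (B↔C swapped to make it positive)
  edge (8, 2)→(15, 5): d=(7,3) right/bottom  bias=-1
  edge (15, 5)→(20, 16): d=(5,11) right/bottom  bias=-1
  edge (20, 16)→(8, 2): d=(-12,-14) top-left  bias=+0
    (4,1)@(9, 3): e=[4,56,2] → X
    (5,1)@(11, 3): e=[-2,34,30] → .
    (4,2)@(9, 5): e=[18,66,-22] → .
    (5,2)@(11, 5): e=[12,44,6] → X
    (6,2)@(13, 5): e=[6,22,34] → X
    (7,2)@(15, 5): e=[0,0,62] → .  [on edge]
    (5,3)@(11, 7): e=[26,54,-18] → .
    (6,3)@(13, 7): e=[20,32,10] → X
    (7,3)@(15, 7): e=[14,10,38] → X
    (8,3)@(17, 7): e=[8,-12,66] → .
    (6,4)@(13, 9): e=[34,42,-14] → .
    (7,4)@(15, 9): e=[28,20,14] → X
  covered (7 px):
    . . . . . . . . . . .
    . . . . X . . . . . .
    . . . . . X X . . . .
    . . . . . . X X . . .
    . . . . . . . X . . .
    . . . . . . . . X . .
    . . . . . . . . . . .
    . . . . . . . . . . .
    . . . . . . . . . . .
    . . . . . . . . . . .
T2:
  2·area = 60  (B↔C swapped to make it positive)
  edge (14, 14)→(20, 2): d=(6,-12) top-left  bias=+0
  edge (20, 2)→(20, 12): d=(0,10) right/bottom  bias=-1
  edge (20, 12)→(14, 14): d=(-6,2) right/bottom  bias=-1
    (9,2)@(19, 5): e=[6,10,44] → X
    (10,2)@(21, 5): e=[30,-10,40] → .
    (9,3)@(19, 7): e=[18,10,32] → X
    (10,3)@(21, 7): e=[42,-10,28] → .
    (8,4)@(17, 9): e=[6,30,24] → X
    (10,4)@(21, 9): e=[54,-10,16] → .
    (8,5)@(17, 11): e=[18,30,12] → X
    (10,5)@(21, 11): e=[66,-10,4] → .
    (7,6)@(15, 13): e=[6,50,4] → X
    (8,6)@(17, 13): e=[30,30,0] → .  [on edge]
    (9,6)@(19, 13): e=[54,10,-4] → .
    (5,7)@(11, 15): e=[-30,90,0] → .  [on edge]
    (2,8)@(5, 17): e=[-90,150,0] → .  [on edge]
  covered (7 px):
    . . . . . . . . . . .
    . . . . . . . . . . .
    . . . . . . . . . X .
    . . . . . . . . . X .
    . . . . . . . . X X .
    . . . . . . . . X X .
    . . . . . . . X . . .
    . . . . . . . . . . .
    . . . . . . . . . . .
    . . . . . . . . . . .

Z-buffer (winner per pixel, '.' = empty):
  . . . . . . . . . . .
  . . . . 1 . . . . 0 .
  . . . . . 1 1 . 0 2 .
  . . . . . . 1 1 . 2 .
  . . . . . . 0 1 2 2 .
  . . . . . . . . 2 2 .
  . . . . . 0 . 2 . . .
  . . . . . . . . . . .
  . . . . . . . . . . .
  . . . . . . . . . . .

Final: -1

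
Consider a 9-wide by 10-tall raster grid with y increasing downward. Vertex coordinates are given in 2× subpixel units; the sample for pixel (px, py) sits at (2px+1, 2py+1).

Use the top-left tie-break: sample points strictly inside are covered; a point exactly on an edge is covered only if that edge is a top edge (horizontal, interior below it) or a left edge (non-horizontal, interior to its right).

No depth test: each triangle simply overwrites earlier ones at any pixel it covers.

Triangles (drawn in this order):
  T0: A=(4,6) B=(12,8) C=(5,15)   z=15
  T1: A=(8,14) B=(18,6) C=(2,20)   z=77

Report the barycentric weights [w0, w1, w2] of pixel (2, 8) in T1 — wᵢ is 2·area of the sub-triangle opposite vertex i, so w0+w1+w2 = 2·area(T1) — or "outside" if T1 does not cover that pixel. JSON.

T0:
  2·area = 70
  edge (4, 6)→(12, 8): d=(8,2) right/bottom  bias=-1
  edge (12, 8)→(5, 15): d=(-7,7) right/bottom  bias=-1
  edge (5, 15)→(4, 6): d=(-1,-9) top-left  bias=+0
    (8,1)@(17, 3): e=[-50,0,120] → ·  [on edge]
    (7,2)@(15, 5): e=[-30,0,100] → ·  [on edge]
    (2,3)@(5, 7): e=[6,56,8] → #
    (3,3)@(7, 7): e=[2,42,26] → #
    (4,3)@(9, 7): e=[-2,28,44] → ·
    (6,3)@(13, 7): e=[-10,0,80] → ·  [on edge]
    (2,4)@(5, 9): e=[22,42,6] → #
    (4,4)@(9, 9): e=[14,14,42] → #
    (5,4)@(11, 9): e=[10,0,60] → ·  [on edge]
    (2,5)@(5, 11): e=[38,28,4] → #
    (4,5)@(9, 11): e=[30,0,40] → ·  [on edge]
    (2,6)@(5, 13): e=[54,14,2] → #
    (3,6)@(7, 13): e=[50,0,20] → ·  [on edge]
    (2,7)@(5, 15): e=[70,0,0] → ·  [on edge]
    (1,8)@(3, 17): e=[90,0,-20] → ·  [on edge]
    (0,9)@(1, 19): e=[110,0,-40] → ·  [on edge]
  covered (8 px):
    · · · · · · · · ·
    · · · · · · · · ·
    · · · · · · · · ·
    · · # # · · · · ·
    · · # # # · · · ·
    · · # # · · · · ·
    · · # · · · · · ·
    · · · · · · · · ·
    · · · · · · · · ·
    · · · · · · · · ·
T1:
  2·area = 12
  edge (8, 14)→(18, 6): d=(10,-8) top-left  bias=+0
  edge (18, 6)→(2, 20): d=(-16,14) right/bottom  bias=-1
  edge (2, 20)→(8, 14): d=(6,-6) top-left  bias=+0
    (8,2)@(17, 5): e=[-18,30,0] → ·  [on edge]
    (7,3)@(15, 7): e=[-14,26,0] → ·  [on edge]
    (6,4)@(13, 9): e=[-10,22,0] → ·  [on edge]
    (5,5)@(11, 11): e=[-6,18,0] → ·  [on edge]
    (4,6)@(9, 13): e=[-2,14,0] → ·  [on edge]
    (3,7)@(7, 15): e=[2,10,0] → #  [on edge]
    (4,7)@(9, 15): e=[18,-18,12] → ·
    (2,8)@(5, 17): e=[6,6,0] → #  [on edge]
    (3,8)@(7, 17): e=[22,-22,12] → ·
    (1,9)@(3, 19): e=[10,2,0] → #  [on edge]
    (2,9)@(5, 19): e=[26,-26,12] → ·
  covered (3 px):
    · · · · · · · · ·
    · · · · · · · · ·
    · · · · · · · · ·
    · · · · · · · · ·
    · · · · · · · · ·
    · · · · · · · · ·
    · · · · · · · · ·
    · · · # · · · · ·
    · · # · · · · · ·
    · # · · · · · · ·

Final: [6,0,6]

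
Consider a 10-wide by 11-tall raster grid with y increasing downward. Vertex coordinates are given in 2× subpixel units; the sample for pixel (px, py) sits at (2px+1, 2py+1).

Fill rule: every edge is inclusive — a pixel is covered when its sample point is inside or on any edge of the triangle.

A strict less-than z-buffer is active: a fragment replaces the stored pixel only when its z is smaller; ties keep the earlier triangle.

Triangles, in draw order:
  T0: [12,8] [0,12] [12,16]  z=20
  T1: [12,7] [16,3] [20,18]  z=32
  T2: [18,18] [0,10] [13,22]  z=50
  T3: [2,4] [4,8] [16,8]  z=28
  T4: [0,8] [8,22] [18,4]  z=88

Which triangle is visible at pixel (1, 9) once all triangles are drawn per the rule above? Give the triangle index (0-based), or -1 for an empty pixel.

T0:
  2·area = 96  (B↔C swapped to make it positive)
  edge (12, 8)→(12, 16): d=(0,8) inclusive
  edge (12, 16)→(0, 12): d=(-12,-4) inclusive
  edge (0, 12)→(12, 8): d=(12,-4) inclusive
    (7,3)@(15, 7): e=[-24,120,0] → ·  [on edge]
    (4,4)@(9, 9): e=[24,72,0] → #  [on edge]
    (5,4)@(11, 9): e=[8,80,8] → #
    (6,4)@(13, 9): e=[-8,88,16] → ·
    (1,5)@(3, 11): e=[72,24,0] → #  [on edge]
    (2,5)@(5, 11): e=[56,32,8] → #
    (3,5)@(7, 11): e=[40,40,16] → #
    (6,5)@(13, 11): e=[-8,64,40] → ·
    (1,6)@(3, 13): e=[72,0,24] → #  [on edge]
    (6,6)@(13, 13): e=[-8,40,64] → ·
    (1,7)@(3, 15): e=[72,-24,48] → ·
    (2,7)@(5, 15): e=[56,-16,56] → ·
    (4,7)@(9, 15): e=[24,0,72] → #  [on edge]
    (7,8)@(15, 17): e=[-24,0,120] → ·  [on edge]
  covered (14 px):
    · · · · · · · · · ·
    · · · · · · · · · ·
    · · · · · · · · · ·
    · · · · · · · · · ·
    · · · · # # · · · ·
    · # # # # # · · · ·
    · # # # # # · · · ·
    · · · · # # · · · ·
    · · · · · · · · · ·
    · · · · · · · · · ·
    · · · · · · · · · ·
T1:
  2·area = 76
  edge (12, 7)→(16, 3): d=(4,-4) inclusive
  edge (16, 3)→(20, 18): d=(4,15) inclusive
  edge (20, 18)→(12, 7): d=(-8,-11) inclusive
    (7,2)@(15, 5): e=[4,23,49] → #
    (8,2)@(17, 5): e=[12,-7,71] → ·
    (6,3)@(13, 7): e=[4,61,11] → #
    (8,3)@(17, 7): e=[20,1,55] → #
    (9,3)@(19, 7): e=[28,-29,77] → ·
    (6,4)@(13, 9): e=[12,69,-5] → ·
    (7,4)@(15, 9): e=[20,39,17] → #
    (9,4)@(19, 9): e=[36,-21,61] → ·
    (7,5)@(15, 11): e=[28,47,1] → #
    (9,5)@(19, 11): e=[44,-13,45] → ·
    (7,6)@(15, 13): e=[36,55,-15] → ·
    (8,6)@(17, 13): e=[44,25,7] → #
  covered (10 px):
    · · · · · · · · · ·
    · · · · · · · · · ·
    · · · · · · · # · ·
    · · · · · · # # # ·
    · · · · · · · # # ·
    · · · · · · · # # ·
    · · · · · · · · # ·
    · · · · · · · · · #
    · · · · · · · · · ·
    · · · · · · · · · ·
    · · · · · · · · · ·
T2:
  2·area = 112  (B↔C swapped to make it positive)
  edge (18, 18)→(13, 22): d=(-5,4) inclusive
  edge (13, 22)→(0, 10): d=(-13,-12) inclusive
  edge (0, 10)→(18, 18): d=(18,8) inclusive
    (2,6)@(5, 13): e=[77,21,14] → #
    (3,6)@(7, 13): e=[69,45,-2] → ·
    (2,7)@(5, 15): e=[67,-5,50] → ·
    (3,7)@(7, 15): e=[59,19,34] → #
    (4,7)@(9, 15): e=[51,43,18] → #
    (5,7)@(11, 15): e=[43,67,2] → #
    (6,7)@(13, 15): e=[35,91,-14] → ·
    (3,8)@(7, 17): e=[49,-7,70] → ·
    (4,8)@(9, 17): e=[41,17,54] → #
    (6,8)@(13, 17): e=[25,65,22] → #
    (7,8)@(15, 17): e=[17,89,6] → #
    (8,8)@(17, 17): e=[9,113,-10] → ·
  covered (12 px):
    · · · · · · · · · ·
    · · · · · · · · · ·
    · · · · · · · · · ·
    · · · · · · · · · ·
    · · · · · · · · · ·
    · · · · · · · · · ·
    · · # · · · · · · ·
    · · · # # # · · · ·
    · · · · # # # # · ·
    · · · · · # # # · ·
    · · · · · · # · · ·
T3:
  2·area = 48  (B↔C swapped to make it positive)
  edge (2, 4)→(16, 8): d=(14,4) inclusive
  edge (16, 8)→(4, 8): d=(-12,0) inclusive
  edge (4, 8)→(2, 4): d=(-2,-4) inclusive
    (1,2)@(3, 5): e=[10,36,2] → #
    (2,2)@(5, 5): e=[2,36,10] → #
    (3,2)@(7, 5): e=[-6,36,18] → ·
    (1,3)@(3, 7): e=[38,12,-2] → ·
    (2,3)@(5, 7): e=[30,12,6] → #
    (3,3)@(7, 7): e=[22,12,14] → #
    (4,3)@(9, 7): e=[14,12,22] → #
    (5,3)@(11, 7): e=[6,12,30] → #
    (6,3)@(13, 7): e=[-2,12,38] → ·
    (2,4)@(5, 9): e=[58,-12,2] → ·
    (3,4)@(7, 9): e=[50,-12,10] → ·
    (4,4)@(9, 9): e=[42,-12,18] → ·
  covered (6 px):
    · · · · · · · · · ·
    · · · · · · · · · ·
    · # # · · · · · · ·
    · · # # # # · · · ·
    · · · · · · · · · ·
    · · · · · · · · · ·
    · · · · · · · · · ·
    · · · · · · · · · ·
    · · · · · · · · · ·
    · · · · · · · · · ·
    · · · · · · · · · ·
T4:
  2·area = 284  (B↔C swapped to make it positive)
  edge (0, 8)→(18, 4): d=(18,-4) inclusive
  edge (18, 4)→(8, 22): d=(-10,18) inclusive
  edge (8, 22)→(0, 8): d=(-8,-14) inclusive
    (7,2)@(15, 5): e=[6,44,234] → #
    (8,2)@(17, 5): e=[14,8,262] → #
    (9,2)@(19, 5): e=[22,-28,290] → ·
    (2,3)@(5, 7): e=[2,204,78] → #
    (3,3)@(7, 7): e=[10,168,106] → #
    (4,3)@(9, 7): e=[18,132,134] → #
    (5,3)@(11, 7): e=[26,96,162] → #
    (6,3)@(13, 7): e=[34,60,190] → #
    (8,3)@(17, 7): e=[50,-12,246] → ·
    (0,4)@(1, 9): e=[22,256,6] → #
    (1,4)@(3, 9): e=[30,220,34] → #
    (8,4)@(17, 9): e=[86,-32,230] → ·
    (6,6)@(13, 13): e=[142,0,142] → #  [on edge]
  covered (36 px):
    · · · · · · · · · ·
    · · · · · · · · · ·
    · · · · · · · # # ·
    · · # # # # # # · ·
    # # # # # # # # · ·
    · # # # # # # · · ·
    · # # # # # # · · ·
    · · # # # # · · · ·
    · · · # # · · · · ·
    · · · # # · · · · ·
    · · · · · · · · · ·

Z-buffer (winner per pixel, '.' = empty):
  . . . . . . . . . .
  . . . . . . . . . .
  . 3 3 . . . . 1 4 .
  . . 3 3 3 3 1 1 1 .
  4 4 4 4 0 0 4 1 1 .
  . 0 0 0 0 0 4 1 1 .
  . 0 0 0 0 0 4 . 1 .
  . . 4 2 0 0 . . . 1
  . . . 4 2 2 2 2 . .
  . . . 4 4 2 2 2 . .
  . . . . . . 2 . . .

Result: -1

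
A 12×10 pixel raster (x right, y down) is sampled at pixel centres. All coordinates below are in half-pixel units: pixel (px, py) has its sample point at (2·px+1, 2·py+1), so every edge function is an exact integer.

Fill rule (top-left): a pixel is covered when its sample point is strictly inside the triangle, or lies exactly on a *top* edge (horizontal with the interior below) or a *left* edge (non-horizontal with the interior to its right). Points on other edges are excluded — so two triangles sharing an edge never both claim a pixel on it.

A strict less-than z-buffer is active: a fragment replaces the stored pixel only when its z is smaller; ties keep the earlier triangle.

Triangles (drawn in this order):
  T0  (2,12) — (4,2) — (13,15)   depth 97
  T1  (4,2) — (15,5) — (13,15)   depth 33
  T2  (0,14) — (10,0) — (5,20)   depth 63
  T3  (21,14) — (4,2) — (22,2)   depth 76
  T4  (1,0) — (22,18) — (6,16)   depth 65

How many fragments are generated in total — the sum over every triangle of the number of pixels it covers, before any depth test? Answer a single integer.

T0:
  2·area = 116
  edge (2, 12)→(4, 2): d=(2,-10) top-left  bias=+0
  edge (4, 2)→(13, 15): d=(9,13) right/bottom  bias=-1
  edge (13, 15)→(2, 12): d=(-11,-3) top-left  bias=+0
    (2,2)@(5, 5): e=[16,14,86] → #
    (3,2)@(7, 5): e=[36,-12,92] → ·
    (1,3)@(3, 7): e=[0,58,58] → #  [on edge]
    (3,3)@(7, 7): e=[40,6,70] → #
    (4,3)@(9, 7): e=[60,-20,76] → ·
    (1,4)@(3, 9): e=[4,76,36] → #
    (4,4)@(9, 9): e=[64,-2,54] → ·
    (1,5)@(3, 11): e=[8,94,14] → #
    (4,5)@(9, 11): e=[68,16,32] → #
    (5,5)@(11, 11): e=[88,-10,38] → ·
    (1,6)@(3, 13): e=[12,112,-8] → ·
    (2,6)@(5, 13): e=[32,86,-2] → ·
    (6,7)@(13, 15): e=[116,0,0] → ·  [on edge]
    (0,8)@(1, 17): e=[0,174,-58] → ·  [on edge]
  covered (14 px):
    · · · · · · · · · · · ·
    · · · · · · · · · · · ·
    · · # · · · · · · · · ·
    · # # # · · · · · · · ·
    · # # # · · · · · · · ·
    · # # # # · · · · · · ·
    · · · # # # · · · · · ·
    · · · · · · · · · · · ·
    · · · · · · · · · · · ·
    · · · · · · · · · · · ·
T1:
  2·area = 116
  edge (4, 2)→(15, 5): d=(11,3) right/bottom  bias=-1
  edge (15, 5)→(13, 15): d=(-2,10) right/bottom  bias=-1
  edge (13, 15)→(4, 2): d=(-9,-13) top-left  bias=+0
    (2,1)@(5, 3): e=[8,104,4] → #
    (3,1)@(7, 3): e=[2,84,30] → #
    (4,1)@(9, 3): e=[-4,64,56] → ·
    (2,2)@(5, 5): e=[30,100,-14] → ·
    (3,2)@(7, 5): e=[24,80,12] → #
    (4,2)@(9, 5): e=[18,60,38] → #
    (5,2)@(11, 5): e=[12,40,64] → #
    (6,2)@(13, 5): e=[6,20,90] → #
    (7,2)@(15, 5): e=[0,0,116] → ·  [on edge]
    (3,3)@(7, 7): e=[46,76,-6] → ·
    (4,3)@(9, 7): e=[40,56,20] → #
    (7,3)@(15, 7): e=[22,-4,98] → ·
    (6,7)@(13, 15): e=[116,0,0] → ·  [on edge]
  covered (15 px):
    · · · · · · · · · · · ·
    · · # # · · · · · · · ·
    · · · # # # # · · · · ·
    · · · · # # # · · · · ·
    · · · · # # # · · · · ·
    · · · · · # # · · · · ·
    · · · · · · # · · · · ·
    · · · · · · · · · · · ·
    · · · · · · · · · · · ·
    · · · · · · · · · · · ·
T2:
  2·area = 130
  edge (0, 14)→(10, 0): d=(10,-14) top-left  bias=+0
  edge (10, 0)→(5, 20): d=(-5,20) right/bottom  bias=-1
  edge (5, 20)→(0, 14): d=(-5,-6) top-left  bias=+0
    (4,1)@(9, 3): e=[16,5,109] → #
    (5,1)@(11, 3): e=[44,-35,121] → ·
    (3,2)@(7, 5): e=[8,35,87] → #
    (4,2)@(9, 5): e=[36,-5,99] → ·
    (2,3)@(5, 7): e=[0,65,65] → #  [on edge]
    (4,3)@(9, 7): e=[56,-15,89] → ·
    (2,4)@(5, 9): e=[20,55,55] → #
    (4,4)@(9, 9): e=[76,-25,79] → ·
    (1,5)@(3, 11): e=[12,85,33] → #
    (4,5)@(9, 11): e=[96,-35,69] → ·
    (0,6)@(1, 13): e=[4,115,11] → #
    (3,6)@(7, 13): e=[88,-5,47] → ·
  covered (18 px):
    · · · · · · · · · · · ·
    · · · · # · · · · · · ·
    · · · # · · · · · · · ·
    · · # # · · · · · · · ·
    · · # # · · · · · · · ·
    · # # # · · · · · · · ·
    # # # · · · · · · · · ·
    # # # · · · · · · · · ·
    · # # · · · · · · · · ·
    · · # · · · · · · · · ·
T3:
  2·area = 216
  edge (21, 14)→(4, 2): d=(-17,-12) top-left  bias=+0
  edge (4, 2)→(22, 2): d=(18,0) top-left  bias=+0
  edge (22, 2)→(21, 14): d=(-1,12) right/bottom  bias=-1
    (3,1)@(7, 3): e=[19,18,179] → #
    (4,1)@(9, 3): e=[43,18,155] → #
    (5,1)@(11, 3): e=[67,18,131] → #
    (6,1)@(13, 3): e=[91,18,107] → #
    (7,1)@(15, 3): e=[115,18,83] → #
    (8,1)@(17, 3): e=[139,18,59] → #
    (9,1)@(19, 3): e=[163,18,35] → #
    (10,1)@(21, 3): e=[187,18,11] → #
    (11,1)@(23, 3): e=[211,18,-13] → ·
    (3,2)@(7, 5): e=[-15,54,177] → ·
    (4,2)@(9, 5): e=[9,54,153] → #
    (11,2)@(23, 5): e=[177,54,-15] → ·
  covered (28 px):
    · · · · · · · · · · · ·
    · · · # # # # # # # # ·
    · · · · # # # # # # # ·
    · · · · · · # # # # # ·
    · · · · · · · # # # # ·
    · · · · · · · · # # # ·
    · · · · · · · · · · # ·
    · · · · · · · · · · · ·
    · · · · · · · · · · · ·
    · · · · · · · · · · · ·
T4:
  2·area = 246
  edge (1, 0)→(22, 18): d=(21,18) right/bottom  bias=-1
  edge (22, 18)→(6, 16): d=(-16,-2) top-left  bias=+0
  edge (6, 16)→(1, 0): d=(-5,-16) top-left  bias=+0
    (1,1)@(3, 3): e=[27,202,17] → #
    (2,1)@(5, 3): e=[-9,206,49] → ·
    (1,2)@(3, 5): e=[69,170,7] → #
    (2,2)@(5, 5): e=[33,174,39] → #
    (3,2)@(7, 5): e=[-3,178,71] → ·
    (1,3)@(3, 7): e=[111,138,-3] → ·
    (2,3)@(5, 7): e=[75,142,29] → #
    (3,3)@(7, 7): e=[39,146,61] → #
    (4,3)@(9, 7): e=[3,150,93] → #
    (5,3)@(11, 7): e=[-33,154,125] → ·
    (2,4)@(5, 9): e=[117,110,19] → #
    (5,4)@(11, 9): e=[9,122,115] → #
  covered (29 px):
    · · · · · · · · · · · ·
    · # · · · · · · · · · ·
    · # # · · · · · · · · ·
    · · # # # · · · · · · ·
    · · # # # # · · · · · ·
    · · # # # # # · · · · ·
    · · · # # # # # · · · ·
    · · · # # # # # # · · ·
    · · · · · · · # # # · ·
    · · · · · · · · · · · ·

Result: 104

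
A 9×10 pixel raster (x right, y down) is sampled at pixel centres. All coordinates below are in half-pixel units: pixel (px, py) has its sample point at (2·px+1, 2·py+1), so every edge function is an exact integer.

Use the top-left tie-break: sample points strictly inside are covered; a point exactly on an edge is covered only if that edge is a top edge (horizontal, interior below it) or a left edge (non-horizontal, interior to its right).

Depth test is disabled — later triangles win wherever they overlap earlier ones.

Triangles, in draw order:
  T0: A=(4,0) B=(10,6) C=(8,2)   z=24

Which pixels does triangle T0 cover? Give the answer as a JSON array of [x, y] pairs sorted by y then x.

T0:
  2·area = 12  (B↔C swapped to make it positive)
  edge (4, 0)→(8, 2): d=(4,2) right/bottom  bias=-1
  edge (8, 2)→(10, 6): d=(2,4) right/bottom  bias=-1
  edge (10, 6)→(4, 0): d=(-6,-6) top-left  bias=+0
    (2,0)@(5, 1): e=[2,10,0] → █  [on edge]
    (3,0)@(7, 1): e=[-2,2,12] → ·
    (2,1)@(5, 3): e=[10,14,-12] → ·
    (3,1)@(7, 3): e=[6,6,0] → █  [on edge]
    (4,1)@(9, 3): e=[2,-2,12] → ·
    (3,2)@(7, 5): e=[14,10,-12] → ·
    (4,2)@(9, 5): e=[10,2,0] → █  [on edge]
    (5,2)@(11, 5): e=[6,-6,12] → ·
    (4,3)@(9, 7): e=[18,6,-12] → ·
    (5,3)@(11, 7): e=[14,-2,0] → ·  [on edge]
    (6,4)@(13, 9): e=[18,-6,0] → ·  [on edge]
    (7,5)@(15, 11): e=[22,-10,0] → ·  [on edge]
    (8,6)@(17, 13): e=[26,-14,0] → ·  [on edge]
  covered (3 px):
    · · █ · · · · · ·
    · · · █ · · · · ·
    · · · · █ · · · ·
    · · · · · · · · ·
    · · · · · · · · ·
    · · · · · · · · ·
    · · · · · · · · ·
    · · · · · · · · ·
    · · · · · · · · ·
    · · · · · · · · ·

Result: [[2,0],[3,1],[4,2]]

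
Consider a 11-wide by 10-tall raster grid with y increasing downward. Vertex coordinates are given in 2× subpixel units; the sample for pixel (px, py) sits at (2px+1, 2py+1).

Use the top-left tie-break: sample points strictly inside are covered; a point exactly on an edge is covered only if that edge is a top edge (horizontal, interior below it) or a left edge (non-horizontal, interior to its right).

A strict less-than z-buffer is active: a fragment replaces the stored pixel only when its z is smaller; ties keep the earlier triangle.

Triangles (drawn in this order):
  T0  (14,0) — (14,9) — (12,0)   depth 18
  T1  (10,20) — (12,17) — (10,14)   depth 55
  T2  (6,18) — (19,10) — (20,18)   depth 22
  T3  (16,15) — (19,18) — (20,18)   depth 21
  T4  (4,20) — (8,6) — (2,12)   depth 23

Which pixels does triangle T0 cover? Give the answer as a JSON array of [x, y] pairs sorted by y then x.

T0:
  2·area = 18
  edge (14, 0)→(14, 9): d=(0,9) right/bottom  bias=-1
  edge (14, 9)→(12, 0): d=(-2,-9) top-left  bias=+0
  edge (12, 0)→(14, 0): d=(2,0) top-left  bias=+0
    (6,0)@(13, 1): e=[9,7,2] → X
    (7,0)@(15, 1): e=[-9,25,2] → .
    (6,1)@(13, 3): e=[9,3,6] → X
    (7,1)@(15, 3): e=[-9,21,6] → .
    (6,2)@(13, 5): e=[9,-1,10] → .
  covered (2 px):
    . . . . . . X . . . .
    . . . . . . X . . . .
    . . . . . . . . . . .
    . . . . . . . . . . .
    . . . . . . . . . . .
    . . . . . . . . . . .
    . . . . . . . . . . .
    . . . . . . . . . . .
    . . . . . . . . . . .
    . . . . . . . . . . .
T1:
  2·area = 12  (B↔C swapped to make it positive)
  edge (10, 20)→(10, 14): d=(0,-6) top-left  bias=+0
  edge (10, 14)→(12, 17): d=(2,3) right/bottom  bias=-1
  edge (12, 17)→(10, 20): d=(-2,3) right/bottom  bias=-1
    (5,8)@(11, 17): e=[6,3,3] → X
    (6,8)@(13, 17): e=[18,-3,-3] → .
    (5,9)@(11, 19): e=[6,7,-1] → .
  covered (1 px):
    . . . . . . . . . . .
    . . . . . . . . . . .
    . . . . . . . . . . .
    . . . . . . . . . . .
    . . . . . . . . . . .
    . . . . . . . . . . .
    . . . . . . . . . . .
    . . . . . . . . . . .
    . . . . . X . . . . .
    . . . . . . . . . . .
T2:
  2·area = 112
  edge (6, 18)→(19, 10): d=(13,-8) top-left  bias=+0
  edge (19, 10)→(20, 18): d=(1,8) right/bottom  bias=-1
  edge (20, 18)→(6, 18): d=(-14,0) right/bottom  bias=-1
    (9,5)@(19, 11): e=[13,1,98] → X
    (10,5)@(21, 11): e=[29,-15,98] → .
    (7,6)@(15, 13): e=[7,35,70] → X
    (8,6)@(17, 13): e=[23,19,70] → X
    (10,6)@(21, 13): e=[55,-13,70] → .
    (5,7)@(11, 15): e=[1,69,42] → X
    (6,7)@(13, 15): e=[17,53,42] → X
    (10,7)@(21, 15): e=[81,-11,42] → .
    (4,8)@(9, 17): e=[11,87,14] → X
    (10,8)@(21, 17): e=[107,-9,14] → .
    (4,9)@(9, 19): e=[37,89,-14] → .
    (5,9)@(11, 19): e=[53,73,-14] → .
  covered (15 px):
    . . . . . . . . . . .
    . . . . . . . . . . .
    . . . . . . . . . . .
    . . . . . . . . . . .
    . . . . . . . . . . .
    . . . . . . . . . X .
    . . . . . . . X X X .
    . . . . . X X X X X .
    . . . . X X X X X X .
    . . . . . . . . . . .
T3:
  2·area = 3  (B↔C swapped to make it positive)
  edge (16, 15)→(20, 18): d=(4,3) right/bottom  bias=-1
  edge (20, 18)→(19, 18): d=(-1,0) right/bottom  bias=-1
  edge (19, 18)→(16, 15): d=(-3,-3) top-left  bias=+0
  covered (0 px):
    . . . . . . . . . . .
    . . . . . . . . . . .
    . . . . . . . . . . .
    . . . . . . . . . . .
    . . . . . . . . . . .
    . . . . . . . . . . .
    . . . . . . . . . . .
    . . . . . . . . . . .
    . . . . . . . . . . .
    . . . . . . . . . . .
T4:
  2·area = 60  (B↔C swapped to make it positive)
  edge (4, 20)→(2, 12): d=(-2,-8) top-left  bias=+0
  edge (2, 12)→(8, 6): d=(6,-6) top-left  bias=+0
  edge (8, 6)→(4, 20): d=(-4,14) right/bottom  bias=-1
    (6,0)@(13, 1): e=[110,0,-50] → .  [on edge]
    (5,1)@(11, 3): e=[90,0,-30] → .  [on edge]
    (4,2)@(9, 5): e=[70,0,-10] → .  [on edge]
    (3,3)@(7, 7): e=[50,0,10] → X  [on edge]
    (4,3)@(9, 7): e=[66,12,-18] → .
    (2,4)@(5, 9): e=[30,0,30] → X  [on edge]
    (4,4)@(9, 9): e=[62,24,-26] → .
    (1,5)@(3, 11): e=[10,0,50] → X  [on edge]
    (3,5)@(7, 11): e=[42,24,-6] → .
    (0,6)@(1, 13): e=[-10,0,70] → .  [on edge]
    (1,6)@(3, 13): e=[6,12,42] → X
    (3,6)@(7, 13): e=[38,36,-14] → .
  covered (9 px):
    . . . . . . . . . . .
    . . . . . . . . . . .
    . . . . . . . . . . .
    . . . X . . . . . . .
    . . X X . . . . . . .
    . X X . . . . . . . .
    . X X . . . . . . . .
    . X X . . . . . . . .
    . . . . . . . . . . .
    . . . . . . . . . . .

Result: [[6,0],[6,1]]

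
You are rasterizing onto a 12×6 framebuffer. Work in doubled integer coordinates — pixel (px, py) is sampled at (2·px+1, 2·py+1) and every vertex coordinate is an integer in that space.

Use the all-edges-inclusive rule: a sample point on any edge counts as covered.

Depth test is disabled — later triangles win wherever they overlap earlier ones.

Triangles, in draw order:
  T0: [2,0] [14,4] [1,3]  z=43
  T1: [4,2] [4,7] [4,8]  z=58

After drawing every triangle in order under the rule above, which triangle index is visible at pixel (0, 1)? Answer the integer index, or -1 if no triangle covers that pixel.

T0:
  2·area = 40
  edge (2, 0)→(14, 4): d=(12,4) inclusive
  edge (14, 4)→(1, 3): d=(-13,-1) inclusive
  edge (1, 3)→(2, 0): d=(1,-3) inclusive
    (1,0)@(3, 1): e=[8,28,4] → █
    (2,0)@(5, 1): e=[0,30,10] → █  [on edge]
    (3,0)@(7, 1): e=[-8,32,16] → ·
    (0,1)@(1, 3): e=[40,0,0] → █  [on edge]
    (3,1)@(7, 3): e=[16,6,18] → █
    (4,1)@(9, 3): e=[8,8,24] → █
    (5,1)@(11, 3): e=[0,10,30] → █  [on edge]
    (6,1)@(13, 3): e=[-8,12,36] → ·
    (0,2)@(1, 5): e=[64,-26,2] → ·
    (1,2)@(3, 5): e=[56,-24,8] → ·
    (2,2)@(5, 5): e=[48,-22,14] → ·
    (3,2)@(7, 5): e=[40,-20,20] → ·
    (8,2)@(17, 5): e=[0,-10,50] → ·  [on edge]
    (11,3)@(23, 7): e=[0,-30,70] → ·  [on edge]
  covered (8 px):
    · █ █ · · · · · · · · ·
    █ █ █ █ █ █ · · · · · ·
    · · · · · · · · · · · ·
    · · · · · · · · · · · ·
    · · · · · · · · · · · ·
    · · · · · · · · · · · ·
T1:
  degenerate (2·area = 0) — covers nothing

Z-buffer (winner per pixel, '.' = empty):
  . 0 0 . . . . . . . . .
  0 0 0 0 0 0 . . . . . .
  . . . . . . . . . . . .
  . . . . . . . . . . . .
  . . . . . . . . . . . .
  . . . . . . . . . . . .

Final: 0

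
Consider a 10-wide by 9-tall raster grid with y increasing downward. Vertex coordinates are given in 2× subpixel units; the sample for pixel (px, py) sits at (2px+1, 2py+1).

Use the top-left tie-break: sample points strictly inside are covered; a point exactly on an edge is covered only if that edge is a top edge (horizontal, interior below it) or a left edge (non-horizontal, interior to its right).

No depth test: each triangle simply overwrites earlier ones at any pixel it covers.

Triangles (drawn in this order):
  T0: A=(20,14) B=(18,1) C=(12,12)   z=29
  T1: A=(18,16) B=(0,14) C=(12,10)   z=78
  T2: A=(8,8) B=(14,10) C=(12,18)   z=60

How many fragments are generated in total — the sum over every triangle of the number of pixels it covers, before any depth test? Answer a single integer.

T0:
  2·area = 100  (B↔C swapped to make it positive)
  edge (20, 14)→(12, 12): d=(-8,-2) top-left  bias=+0
  edge (12, 12)→(18, 1): d=(6,-11) top-left  bias=+0
  edge (18, 1)→(20, 14): d=(2,13) right/bottom  bias=-1
    (8,1)@(17, 3): e=[82,1,17] → █
    (9,1)@(19, 3): e=[86,23,-9] → ·
    (8,2)@(17, 5): e=[66,13,21] → █
    (9,2)@(19, 5): e=[70,35,-5] → ·
    (7,3)@(15, 7): e=[46,3,51] → █
    (9,3)@(19, 7): e=[54,47,-1] → ·
    (7,4)@(15, 9): e=[30,15,55] → █
    (9,4)@(19, 9): e=[38,59,3] → █
    (6,5)@(13, 11): e=[10,5,85] → █
    (6,6)@(13, 13): e=[-6,17,89] → ·
    (7,6)@(15, 13): e=[-2,39,63] → ·
    (8,6)@(17, 13): e=[2,61,37] → █
  covered (13 px):
    · · · · · · · · · ·
    · · · · · · · · █ ·
    · · · · · · · · █ ·
    · · · · · · · █ █ ·
    · · · · · · · █ █ █
    · · · · · · █ █ █ █
    · · · · · · · · █ █
    · · · · · · · · · ·
    · · · · · · · · · ·
T1:
  2·area = 96
  edge (18, 16)→(0, 14): d=(-18,-2) top-left  bias=+0
  edge (0, 14)→(12, 10): d=(12,-4) top-left  bias=+0
  edge (12, 10)→(18, 16): d=(6,6) right/bottom  bias=-1
    (1,0)@(3, 1): e=[240,-144,0] → ·  [on edge]
    (2,1)@(5, 3): e=[208,-112,0] → ·  [on edge]
    (3,2)@(7, 5): e=[176,-80,0] → ·  [on edge]
    (4,3)@(9, 7): e=[144,-48,0] → ·  [on edge]
    (5,4)@(11, 9): e=[112,-16,0] → ·  [on edge]
    (7,4)@(15, 9): e=[120,0,-24] → ·  [on edge]
    (4,5)@(9, 11): e=[72,0,24] → █  [on edge]
    (5,5)@(11, 11): e=[76,8,12] → █
    (6,5)@(13, 11): e=[80,16,0] → ·  [on edge]
    (1,6)@(3, 13): e=[24,0,72] → █  [on edge]
    (2,6)@(5, 13): e=[28,8,60] → █
    (3,6)@(7, 13): e=[32,16,48] → █
    (7,6)@(15, 13): e=[48,48,0] → ·  [on edge]
    (4,7)@(9, 15): e=[0,48,48] → █  [on edge]
    (8,7)@(17, 15): e=[16,80,0] → ·  [on edge]
    (9,8)@(19, 17): e=[-16,112,0] → ·  [on edge]
  covered (12 px):
    · · · · · · · · · ·
    · · · · · · · · · ·
    · · · · · · · · · ·
    · · · · · · · · · ·
    · · · · · · · · · ·
    · · · · █ █ · · · ·
    · █ █ █ █ █ █ · · ·
    · · · · █ █ █ █ · ·
    · · · · · · · · · ·
T2:
  2·area = 52
  edge (8, 8)→(14, 10): d=(6,2) right/bottom  bias=-1
  edge (14, 10)→(12, 18): d=(-2,8) right/bottom  bias=-1
  edge (12, 18)→(8, 8): d=(-4,-10) top-left  bias=+0
    (2,3)@(5, 7): e=[0,78,-26] → ·  [on edge]
    (4,4)@(9, 9): e=[4,42,6] → █
    (5,4)@(11, 9): e=[0,26,26] → ·  [on edge]
    (4,5)@(9, 11): e=[16,38,-2] → ·
    (5,5)@(11, 11): e=[12,22,18] → █
    (6,5)@(13, 11): e=[8,6,38] → █
    (7,5)@(15, 11): e=[4,-10,58] → ·
    (8,5)@(17, 11): e=[0,-26,78] → ·  [on edge]
    (5,6)@(11, 13): e=[24,18,10] → █
    (7,6)@(15, 13): e=[16,-14,50] → ·
    (5,7)@(11, 15): e=[36,14,2] → █
    (6,7)@(13, 15): e=[32,-2,22] → ·
  covered (6 px):
    · · · · · · · · · ·
    · · · · · · · · · ·
    · · · · · · · · · ·
    · · · · · · · · · ·
    · · · · █ · · · · ·
    · · · · · █ █ · · ·
    · · · · · █ █ · · ·
    · · · · · █ · · · ·
    · · · · · · · · · ·

Answer: 31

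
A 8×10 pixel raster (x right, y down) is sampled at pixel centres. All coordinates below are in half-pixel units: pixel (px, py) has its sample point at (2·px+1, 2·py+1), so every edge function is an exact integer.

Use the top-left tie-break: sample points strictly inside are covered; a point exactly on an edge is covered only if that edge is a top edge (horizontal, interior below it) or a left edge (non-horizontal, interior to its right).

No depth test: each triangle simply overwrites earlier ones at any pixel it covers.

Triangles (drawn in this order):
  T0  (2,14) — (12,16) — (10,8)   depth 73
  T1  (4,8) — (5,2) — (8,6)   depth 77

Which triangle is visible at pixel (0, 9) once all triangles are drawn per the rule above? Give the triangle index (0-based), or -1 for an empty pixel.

T0:
  2·area = 76  (B↔C swapped to make it positive)
  edge (2, 14)→(10, 8): d=(8,-6) top-left  bias=+0
  edge (10, 8)→(12, 16): d=(2,8) right/bottom  bias=-1
  edge (12, 16)→(2, 14): d=(-10,-2) top-left  bias=+0
    (4,4)@(9, 9): e=[2,10,64] → X
    (5,4)@(11, 9): e=[14,-6,68] → .
    (3,5)@(7, 11): e=[6,30,40] → X
    (5,5)@(11, 11): e=[30,-2,48] → .
    (2,6)@(5, 13): e=[10,50,16] → X
    (5,6)@(11, 13): e=[46,2,28] → X
    (6,6)@(13, 13): e=[58,-14,32] → .
    (2,7)@(5, 15): e=[26,54,-4] → .
    (3,7)@(7, 15): e=[38,38,0] → X  [on edge]
    (6,7)@(13, 15): e=[74,-10,12] → .
    (3,8)@(7, 17): e=[54,42,-20] → .
    (4,8)@(9, 17): e=[66,26,-16] → .
  covered (10 px):
    . . . . . . . .
    . . . . . . . .
    . . . . . . . .
    . . . . . . . .
    . . . . X . . .
    . . . X X . . .
    . . X X X X . .
    . . . X X X . .
    . . . . . . . .
    . . . . . . . .
T1:
  2·area = 22
  edge (4, 8)→(5, 2): d=(1,-6) top-left  bias=+0
  edge (5, 2)→(8, 6): d=(3,4) right/bottom  bias=-1
  edge (8, 6)→(4, 8): d=(-4,2) right/bottom  bias=-1
    (2,1)@(5, 3): e=[1,3,18] → X
    (3,1)@(7, 3): e=[13,-5,14] → .
    (2,2)@(5, 5): e=[3,9,10] → X
    (3,2)@(7, 5): e=[15,1,6] → X
    (4,2)@(9, 5): e=[27,-7,2] → .
    (2,3)@(5, 7): e=[5,15,2] → X
    (3,3)@(7, 7): e=[17,7,-2] → .
    (2,4)@(5, 9): e=[7,21,-6] → .
  covered (4 px):
    . . . . . . . .
    . . X . . . . .
    . . X X . . . .
    . . X . . . . .
    . . . . . . . .
    . . . . . . . .
    . . . . . . . .
    . . . . . . . .
    . . . . . . . .
    . . . . . . . .

Z-buffer (winner per pixel, '.' = empty):
  . . . . . . . .
  . . 1 . . . . .
  . . 1 1 . . . .
  . . 1 . . . . .
  . . . . 0 . . .
  . . . 0 0 . . .
  . . 0 0 0 0 . .
  . . . 0 0 0 . .
  . . . . . . . .
  . . . . . . . .

Final: -1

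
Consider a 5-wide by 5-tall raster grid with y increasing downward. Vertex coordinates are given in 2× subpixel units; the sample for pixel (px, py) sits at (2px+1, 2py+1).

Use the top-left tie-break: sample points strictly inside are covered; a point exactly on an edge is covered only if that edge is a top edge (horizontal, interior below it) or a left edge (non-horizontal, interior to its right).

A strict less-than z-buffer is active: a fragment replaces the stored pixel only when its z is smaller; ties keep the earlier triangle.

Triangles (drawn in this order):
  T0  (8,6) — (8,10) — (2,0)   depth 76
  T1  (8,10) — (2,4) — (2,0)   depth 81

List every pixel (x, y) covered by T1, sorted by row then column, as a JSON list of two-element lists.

T0:
  2·area = 24
  edge (8, 6)→(8, 10): d=(0,4) right/bottom  bias=-1
  edge (8, 10)→(2, 0): d=(-6,-10) top-left  bias=+0
  edge (2, 0)→(8, 6): d=(6,6) right/bottom  bias=-1
    (1,0)@(3, 1): e=[20,4,0] → ·  [on edge]
    (2,1)@(5, 3): e=[12,12,0] → ·  [on edge]
    (2,2)@(5, 5): e=[12,0,12] → #  [on edge]
    (3,2)@(7, 5): e=[4,20,0] → ·  [on edge]
    (2,3)@(5, 7): e=[12,-12,24] → ·
    (3,3)@(7, 7): e=[4,8,12] → #
    (4,3)@(9, 7): e=[-4,28,0] → ·  [on edge]
    (3,4)@(7, 9): e=[4,-4,24] → ·
  covered (2 px):
    · · · · ·
    · · · · ·
    · · # · ·
    · · · # ·
    · · · · ·
T1:
  2·area = 24
  edge (8, 10)→(2, 4): d=(-6,-6) top-left  bias=+0
  edge (2, 4)→(2, 0): d=(0,-4) top-left  bias=+0
  edge (2, 0)→(8, 10): d=(6,10) right/bottom  bias=-1
    (0,1)@(1, 3): e=[0,-4,28] → ·  [on edge]
    (1,1)@(3, 3): e=[12,4,8] → #
    (2,1)@(5, 3): e=[24,12,-12] → ·
    (1,2)@(3, 5): e=[0,4,20] → #  [on edge]
    (2,2)@(5, 5): e=[12,12,0] → ·  [on edge]
    (1,3)@(3, 7): e=[-12,4,32] → ·
    (2,3)@(5, 7): e=[0,12,12] → #  [on edge]
    (3,3)@(7, 7): e=[12,20,-8] → ·
    (2,4)@(5, 9): e=[-12,12,24] → ·
    (3,4)@(7, 9): e=[0,20,4] → #  [on edge]
    (4,4)@(9, 9): e=[12,28,-16] → ·
  covered (4 px):
    · · · · ·
    · # · · ·
    · # · · ·
    · · # · ·
    · · · # ·

Answer: [[1,1],[1,2],[2,3],[3,4]]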